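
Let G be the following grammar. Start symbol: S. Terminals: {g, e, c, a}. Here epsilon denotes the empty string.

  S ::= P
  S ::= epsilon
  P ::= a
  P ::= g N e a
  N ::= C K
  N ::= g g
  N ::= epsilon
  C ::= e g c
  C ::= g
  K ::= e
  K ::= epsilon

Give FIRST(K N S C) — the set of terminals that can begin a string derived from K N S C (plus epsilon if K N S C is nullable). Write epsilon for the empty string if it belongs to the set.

{a, e, g}

FIRST(P) = {a, g}
FIRST(C) = {e, g}
FIRST(K) = {epsilon, e}
FIRST(S) = {epsilon, a, g}  (via P)
FIRST(N) = {epsilon, e, g}  (via C K)
FIRST(K N S C): take FIRST of each symbol in turn, carrying on past any symbol whose FIRST contains epsilon; result {a, e, g}.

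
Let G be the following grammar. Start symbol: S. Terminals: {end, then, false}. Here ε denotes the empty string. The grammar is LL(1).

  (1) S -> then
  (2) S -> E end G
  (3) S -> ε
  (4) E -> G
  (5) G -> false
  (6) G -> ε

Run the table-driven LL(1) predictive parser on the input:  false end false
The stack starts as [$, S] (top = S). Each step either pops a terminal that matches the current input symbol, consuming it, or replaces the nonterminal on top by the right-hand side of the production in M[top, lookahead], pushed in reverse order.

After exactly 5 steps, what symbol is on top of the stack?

     Stack          Input              Action
  1  $ S            false end false $  expand S -> E end G
  2  $ G end E      false end false $  expand E -> G
  3  $ G end G      false end false $  expand G -> false
  4  $ G end false  false end false $  match false
  5  $ G end        end false $        match end
Stack after step 5: $ G (top = G).

G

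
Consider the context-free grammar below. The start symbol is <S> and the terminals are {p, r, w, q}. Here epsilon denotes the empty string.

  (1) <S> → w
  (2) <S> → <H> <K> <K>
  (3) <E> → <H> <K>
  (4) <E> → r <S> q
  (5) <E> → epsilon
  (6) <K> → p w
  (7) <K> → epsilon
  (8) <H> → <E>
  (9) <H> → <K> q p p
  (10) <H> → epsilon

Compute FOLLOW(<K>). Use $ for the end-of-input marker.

FIRST(<K>) = {epsilon, p}
FIRST(<S>) = {epsilon, p, q, r, w}  (via <H> <K> <K>)
FIRST(<E>) = {epsilon, p, q, r}  (via <H> <K>)
FIRST(<H>) = {epsilon, p, q, r}  (via <E>, <K> q p p)
FOLLOW(<S>) includes $ since <S> is the start symbol.
FOLLOW(<S>): in <E>→r <S> q, <S> is followed by q with FIRST {q}. Thus FOLLOW(<S>) = {$, q}.
FOLLOW(<E>): in <H>→<E>, the suffix after <E> is empty, so FOLLOW(<E>) ⊇ FOLLOW(<H>) = {$, p, q}. Thus FOLLOW(<E>) = {$, p, q}.
FOLLOW(<K>): in <S>→<H> <K> <K> (occurrence 1), <K> is followed by <K> with FIRST {epsilon, p}; in <S>→<H> <K> <K> (occurrence 1), the suffix after <K> is nullable, so FOLLOW(<K>) ⊇ FOLLOW(<S>) = {$, q}; in <S>→<H> <K> <K> (occurrence 2), the suffix after <K> is empty, so FOLLOW(<K>) ⊇ FOLLOW(<S>) = {$, q}; in <E>→<H> <K>, the suffix after <K> is empty, so FOLLOW(<K>) ⊇ FOLLOW(<E>) = {$, p, q}; in <H>→<K> q p p, <K> is followed by q p p with FIRST {q}. Thus FOLLOW(<K>) = {$, p, q}.
FOLLOW(<H>): in <S>→<H> <K> <K>, <H> is followed by <K> <K> with FIRST {epsilon, p}; in <S>→<H> <K> <K>, the suffix after <H> is nullable, so FOLLOW(<H>) ⊇ FOLLOW(<S>) = {$, q}; in <E>→<H> <K>, <H> is followed by <K> with FIRST {epsilon, p}; in <E>→<H> <K>, the suffix after <H> is nullable, so FOLLOW(<H>) ⊇ FOLLOW(<E>) = {$, p, q}. Thus FOLLOW(<H>) = {$, p, q}.

{$, p, q}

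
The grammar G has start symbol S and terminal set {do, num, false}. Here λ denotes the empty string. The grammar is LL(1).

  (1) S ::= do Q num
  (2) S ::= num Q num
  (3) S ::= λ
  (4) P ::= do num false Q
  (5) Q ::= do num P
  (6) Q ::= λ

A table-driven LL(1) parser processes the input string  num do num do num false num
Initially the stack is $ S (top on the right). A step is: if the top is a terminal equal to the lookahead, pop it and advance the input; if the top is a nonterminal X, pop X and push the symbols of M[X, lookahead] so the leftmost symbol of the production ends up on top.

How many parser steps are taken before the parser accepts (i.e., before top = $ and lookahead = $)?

      Stack                 Input                          Action
   1  $ S                   num do num do num false num $  expand S ::= num Q num
   2  $ num Q num           num do num do num false num $  match num
   3  $ num Q               do num do num false num $      expand Q ::= do num P
   4  $ num P num do        do num do num false num $      match do
   5  $ num P num           num do num false num $         match num
   6  $ num P               do num false num $             expand P ::= do num false Q
   7  $ num Q false num do  do num false num $             match do
   8  $ num Q false num     num false num $                match num
   9  $ num Q false         false num $                    match false
  10  $ num Q               num $                          expand Q ::= λ
  11  $ num                 num $                          match num
Accept reached after 11 steps.

11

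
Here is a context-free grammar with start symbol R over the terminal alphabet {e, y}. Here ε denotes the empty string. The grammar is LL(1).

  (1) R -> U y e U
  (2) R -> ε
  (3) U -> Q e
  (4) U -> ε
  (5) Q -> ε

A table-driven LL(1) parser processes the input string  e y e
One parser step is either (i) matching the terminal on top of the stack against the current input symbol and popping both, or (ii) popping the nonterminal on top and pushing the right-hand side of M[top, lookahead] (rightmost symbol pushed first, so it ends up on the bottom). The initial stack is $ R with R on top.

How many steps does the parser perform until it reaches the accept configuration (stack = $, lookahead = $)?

     Stack        Input    Action
  1  $ R          e y e $  expand R -> U y e U
  2  $ U e y U    e y e $  expand U -> Q e
  3  $ U e y e Q  e y e $  expand Q -> ε
  4  $ U e y e    e y e $  match e
  5  $ U e y      y e $    match y
  6  $ U e        e $      match e
  7  $ U          $        expand U -> ε
Accept reached after 7 steps.

7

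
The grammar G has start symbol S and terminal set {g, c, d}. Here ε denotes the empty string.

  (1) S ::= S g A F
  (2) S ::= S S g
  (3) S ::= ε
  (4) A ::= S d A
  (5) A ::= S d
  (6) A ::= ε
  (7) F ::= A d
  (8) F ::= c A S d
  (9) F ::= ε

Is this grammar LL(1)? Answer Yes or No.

No

FIRST(S) = {ε, g}
FIRST(A) = {ε, d, g}
FIRST(F) = {ε, c, d, g}
FOLLOW(S) = {$, d, g}
FOLLOW(A) = {$, c, d, g}
FOLLOW(F) = {$, d, g}
Cell M[A, d] receives both A ::= S d A and A ::= S d and A ::= ε — the grammar is not LL(1).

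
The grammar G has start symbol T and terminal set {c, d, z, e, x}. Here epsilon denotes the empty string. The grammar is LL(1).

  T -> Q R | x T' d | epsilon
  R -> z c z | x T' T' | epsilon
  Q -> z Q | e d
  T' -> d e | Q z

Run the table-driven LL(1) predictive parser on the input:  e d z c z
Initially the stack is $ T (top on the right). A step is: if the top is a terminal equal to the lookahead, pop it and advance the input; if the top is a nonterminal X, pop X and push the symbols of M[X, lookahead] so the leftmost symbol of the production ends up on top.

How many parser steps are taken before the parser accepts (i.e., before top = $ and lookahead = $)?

     Stack    Input        Action
  1  $ T      e d z c z $  expand T -> Q R
  2  $ R Q    e d z c z $  expand Q -> e d
  3  $ R d e  e d z c z $  match e
  4  $ R d    d z c z $    match d
  5  $ R      z c z $      expand R -> z c z
  6  $ z c z  z c z $      match z
  7  $ z c    c z $        match c
  8  $ z      z $          match z
Accept reached after 8 steps.

8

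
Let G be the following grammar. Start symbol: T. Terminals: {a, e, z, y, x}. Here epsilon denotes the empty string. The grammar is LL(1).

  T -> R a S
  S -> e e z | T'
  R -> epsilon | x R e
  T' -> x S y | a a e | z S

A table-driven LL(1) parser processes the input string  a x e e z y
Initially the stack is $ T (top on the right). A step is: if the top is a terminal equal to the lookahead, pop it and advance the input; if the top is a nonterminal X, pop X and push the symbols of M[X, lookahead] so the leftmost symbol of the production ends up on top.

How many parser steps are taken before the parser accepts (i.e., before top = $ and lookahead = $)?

      Stack      Input          Action
   1  $ T        a x e e z y $  expand T -> R a S
   2  $ S a R    a x e e z y $  expand R -> epsilon
   3  $ S a      a x e e z y $  match a
   4  $ S        x e e z y $    expand S -> T'
   5  $ T'       x e e z y $    expand T' -> x S y
   6  $ y S x    x e e z y $    match x
   7  $ y S      e e z y $      expand S -> e e z
   8  $ y z e e  e e z y $      match e
   9  $ y z e    e z y $        match e
  10  $ y z      z y $          match z
  11  $ y        y $            match y
Accept reached after 11 steps.

11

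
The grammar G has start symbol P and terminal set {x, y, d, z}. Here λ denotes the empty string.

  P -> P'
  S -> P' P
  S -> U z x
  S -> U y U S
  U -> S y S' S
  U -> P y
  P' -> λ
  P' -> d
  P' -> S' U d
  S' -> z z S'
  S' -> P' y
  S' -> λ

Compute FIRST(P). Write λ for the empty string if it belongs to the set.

FIRST(P) = {λ, d, y, z}  (via P')
FIRST(S) = {λ, d, y, z}  (via P' P, U z x, U y U S)
FIRST(U) = {d, y, z}  (via S y S' S, P y)
FIRST(P') = {λ, d, y, z}  (via S' U d)
FIRST(S') = {λ, d, y, z}  (via P' y)

{λ, d, y, z}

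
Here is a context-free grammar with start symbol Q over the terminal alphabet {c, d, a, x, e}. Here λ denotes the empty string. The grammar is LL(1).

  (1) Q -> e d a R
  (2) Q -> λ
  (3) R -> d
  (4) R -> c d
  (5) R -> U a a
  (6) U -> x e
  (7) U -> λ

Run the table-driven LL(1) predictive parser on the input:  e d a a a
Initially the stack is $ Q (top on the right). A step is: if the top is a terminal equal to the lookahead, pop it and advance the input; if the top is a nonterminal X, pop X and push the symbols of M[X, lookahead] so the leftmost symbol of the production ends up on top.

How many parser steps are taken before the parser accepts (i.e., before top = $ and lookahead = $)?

     Stack      Input        Action
  1  $ Q        e d a a a $  expand Q -> e d a R
  2  $ R a d e  e d a a a $  match e
  3  $ R a d    d a a a $    match d
  4  $ R a      a a a $      match a
  5  $ R        a a $        expand R -> U a a
  6  $ a a U    a a $        expand U -> λ
  7  $ a a      a a $        match a
  8  $ a        a $          match a
Accept reached after 8 steps.

8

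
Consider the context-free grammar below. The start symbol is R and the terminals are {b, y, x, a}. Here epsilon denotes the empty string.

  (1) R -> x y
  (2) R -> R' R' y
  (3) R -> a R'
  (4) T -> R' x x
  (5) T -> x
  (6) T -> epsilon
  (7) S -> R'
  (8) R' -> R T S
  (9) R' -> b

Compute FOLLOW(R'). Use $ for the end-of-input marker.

{$, a, b, x, y}

FIRST(R) = {a, b, x}  (via R' R' y)
FIRST(R') = {a, b, x}  (via R T S)
FIRST(T) = {epsilon, a, b, x}  (via R' x x)
FIRST(S) = {a, b, x}  (via R')
FOLLOW(R) includes $ since R is the start symbol.
FOLLOW(R): in R'->R T S, R is followed by T S with FIRST {a, b, x}. Thus FOLLOW(R) = {$, a, b, x}.
FOLLOW(T): in R'->R T S, T is followed by S with FIRST {a, b, x}. Thus FOLLOW(T) = {a, b, x}.
FOLLOW(S): in R'->R T S, the suffix after S is empty, so FOLLOW(S) ⊇ FOLLOW(R') = {$, a, b, x, y}. Thus FOLLOW(S) = {$, a, b, x, y}.
FOLLOW(R'): in R->R' R' y (occurrence 1), R' is followed by R' y with FIRST {a, b, x}; in R->R' R' y (occurrence 2), R' is followed by y with FIRST {y}; in R->a R', the suffix after R' is empty, so FOLLOW(R') ⊇ FOLLOW(R) = {$, a, b, x}; in T->R' x x, R' is followed by x x with FIRST {x}; in S->R', the suffix after R' is empty, so FOLLOW(R') ⊇ FOLLOW(S) = {$, a, b, x, y}. Thus FOLLOW(R') = {$, a, b, x, y}.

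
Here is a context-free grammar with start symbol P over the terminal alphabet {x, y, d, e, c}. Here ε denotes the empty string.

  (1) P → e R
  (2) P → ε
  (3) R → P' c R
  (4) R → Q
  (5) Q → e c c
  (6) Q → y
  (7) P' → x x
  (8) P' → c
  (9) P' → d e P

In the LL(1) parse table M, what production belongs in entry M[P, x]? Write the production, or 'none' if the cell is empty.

FIRST(P) = {ε, e}
FIRST(Q) = {e, y}
FIRST(P') = {c, d, x}
FIRST(R) = {c, d, e, x, y}  (via P' c R, Q)
FOLLOW(P) includes $ since P is the start symbol.
FOLLOW(P'): in R→P' c R, P' is followed by c R with FIRST {c}. Thus FOLLOW(P') = {c}.
FOLLOW(P): in P'→d e P, the suffix after P is empty, so FOLLOW(P) ⊇ FOLLOW(P') = {c}. Thus FOLLOW(P) = {$, c}.
For P → e R: FIRST(e R) = {e}, so it goes in M[P, t] for t ∈ {e}.
For P → ε: FIRST(ε) = {ε}, so it goes in M[P, t] for t ∈ {}; since ε ∈ FIRST, also for every t ∈ FOLLOW(P) = {$, c}.
None of these place a production in M[P, x].

none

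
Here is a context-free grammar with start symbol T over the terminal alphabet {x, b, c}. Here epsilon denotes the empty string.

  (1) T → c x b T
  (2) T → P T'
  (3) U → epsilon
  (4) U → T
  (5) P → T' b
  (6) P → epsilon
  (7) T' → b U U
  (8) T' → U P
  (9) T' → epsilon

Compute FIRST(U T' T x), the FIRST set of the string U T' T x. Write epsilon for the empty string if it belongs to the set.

FIRST(T): from T→c x b T we get {c}; from T→P T' we get {epsilon, b, c}. So FIRST(T) = {epsilon, b, c}.
FIRST(U): from U→epsilon we get {epsilon}; from U→T we get {epsilon, b, c}. So FIRST(U) = {epsilon, b, c}.
FIRST(P): from P→T' b we get {b, c}; from P→epsilon we get {epsilon}. So FIRST(P) = {epsilon, b, c}.
FIRST(T'): from T'→b U U we get {b}; from T'→U P we get {epsilon, b, c}; from T'→epsilon we get {epsilon}. So FIRST(T') = {epsilon, b, c}.
FIRST(U T' T x): take FIRST of each symbol in turn, carrying on past any symbol whose FIRST contains epsilon; result {b, c, x}.

{b, c, x}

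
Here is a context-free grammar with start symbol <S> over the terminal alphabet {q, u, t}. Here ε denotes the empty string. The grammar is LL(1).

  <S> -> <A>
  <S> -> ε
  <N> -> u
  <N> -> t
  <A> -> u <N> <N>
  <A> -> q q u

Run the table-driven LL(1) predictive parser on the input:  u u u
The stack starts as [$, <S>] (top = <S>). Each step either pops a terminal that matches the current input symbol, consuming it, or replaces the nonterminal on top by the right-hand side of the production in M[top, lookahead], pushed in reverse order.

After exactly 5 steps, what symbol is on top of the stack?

<N>

step 1: stack=$ <S>  input=u u u $  — expand <S> -> <A>
step 2: stack=$ <A>  input=u u u $  — expand <A> -> u <N> <N>
step 3: stack=$ <N> <N> u  input=u u u $  — match u
step 4: stack=$ <N> <N>  input=u u $  — expand <N> -> u
step 5: stack=$ <N> u  input=u u $  — match u
Stack after step 5: $ <N> (top = <N>).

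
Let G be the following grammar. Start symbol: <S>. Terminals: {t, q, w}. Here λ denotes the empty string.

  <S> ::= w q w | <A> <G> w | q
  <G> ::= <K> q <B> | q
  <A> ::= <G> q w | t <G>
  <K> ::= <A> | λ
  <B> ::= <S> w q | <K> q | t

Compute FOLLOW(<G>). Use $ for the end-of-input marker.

FIRST(<S>): from <S>::=w q w we get {w}; from <S>::=<A> <G> w we get {q, t}; from <S>::=q we get {q}. So FIRST(<S>) = {q, t, w}.
FIRST(<G>): from <G>::=<K> q <B> we get {q, t}; from <G>::=q we get {q}. So FIRST(<G>) = {q, t}.
FIRST(<A>): from <A>::=<G> q w we get {q, t}; from <A>::=t <G> we get {t}. So FIRST(<A>) = {q, t}.
FIRST(<K>): from <K>::=<A> we get {q, t}; from <K>::=λ we get {λ}. So FIRST(<K>) = {λ, q, t}.
FIRST(<B>): from <B>::=<S> w q we get {q, t, w}; from <B>::=<K> q we get {q, t}; from <B>::=t we get {t}. So FIRST(<B>) = {q, t, w}.
FOLLOW(<S>) includes $ since <S> is the start symbol.
FOLLOW(<S>): in <B>::=<S> w q, <S> is followed by w q with FIRST {w}. Thus FOLLOW(<S>) = {$, w}.
FOLLOW(<K>): in <G>::=<K> q <B>, <K> is followed by q <B> with FIRST {q}; in <B>::=<K> q, <K> is followed by q with FIRST {q}. Thus FOLLOW(<K>) = {q}.
FOLLOW(<A>): in <S>::=<A> <G> w, <A> is followed by <G> w with FIRST {q, t}; in <K>::=<A>, the suffix after <A> is empty, so FOLLOW(<A>) ⊇ FOLLOW(<K>) = {q}. Thus FOLLOW(<A>) = {q, t}.
FOLLOW(<G>): in <S>::=<A> <G> w, <G> is followed by w with FIRST {w}; in <A>::=<G> q w, <G> is followed by q w with FIRST {q}; in <A>::=t <G>, the suffix after <G> is empty, so FOLLOW(<G>) ⊇ FOLLOW(<A>) = {q, t}. Thus FOLLOW(<G>) = {q, t, w}.
FOLLOW(<B>): in <G>::=<K> q <B>, the suffix after <B> is empty, so FOLLOW(<B>) ⊇ FOLLOW(<G>) = {q, t, w}. Thus FOLLOW(<B>) = {q, t, w}.

{q, t, w}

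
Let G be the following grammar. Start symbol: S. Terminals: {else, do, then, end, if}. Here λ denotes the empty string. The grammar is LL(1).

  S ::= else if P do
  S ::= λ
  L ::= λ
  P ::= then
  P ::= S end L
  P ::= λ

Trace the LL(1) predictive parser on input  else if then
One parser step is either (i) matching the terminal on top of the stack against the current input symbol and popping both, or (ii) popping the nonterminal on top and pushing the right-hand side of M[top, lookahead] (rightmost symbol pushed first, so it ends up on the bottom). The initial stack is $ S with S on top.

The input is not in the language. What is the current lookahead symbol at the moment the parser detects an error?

$

     Stack           Input           Action
  1  $ S             else if then $  expand S ::= else if P do
  2  $ do P if else  else if then $  match else
  3  $ do P if       if then $       match if
  4  $ do P          then $          expand P ::= then
  5  $ do then       then $          match then
  6  $ do            $               error: top is terminal do but lookahead is $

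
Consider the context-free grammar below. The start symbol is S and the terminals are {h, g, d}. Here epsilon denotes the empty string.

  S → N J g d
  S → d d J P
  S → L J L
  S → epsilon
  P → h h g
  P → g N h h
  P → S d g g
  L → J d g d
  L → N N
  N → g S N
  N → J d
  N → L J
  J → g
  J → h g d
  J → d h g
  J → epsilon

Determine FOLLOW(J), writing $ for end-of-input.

FIRST(J): from J→g we get {g}; from J→h g d we get {h}; from J→d h g we get {d}; from J→epsilon we get {epsilon}. So FIRST(J) = {epsilon, d, g, h}.
FIRST(S): from S→N J g d we get {d, g, h}; from S→d d J P we get {d}; from S→L J L we get {d, g, h}; from S→epsilon we get {epsilon}. So FIRST(S) = {epsilon, d, g, h}.
FIRST(P): from P→h h g we get {h}; from P→g N h h we get {g}; from P→S d g g we get {d, g, h}. So FIRST(P) = {d, g, h}.
FIRST(L): from L→J d g d we get {d, g, h}; from L→N N we get {d, g, h}. So FIRST(L) = {d, g, h}.
FIRST(N): from N→g S N we get {g}; from N→J d we get {d, g, h}; from N→L J we get {d, g, h}. So FIRST(N) = {d, g, h}.
FOLLOW(S) includes $ since S is the start symbol.
FOLLOW(S): in P→S d g g, S is followed by d g g with FIRST {d}; in N→g S N, S is followed by N with FIRST {d, g, h}. Thus FOLLOW(S) = {$, d, g, h}.
FOLLOW(P): in S→d d J P, the suffix after P is empty, so FOLLOW(P) ⊇ FOLLOW(S) = {$, d, g, h}. Thus FOLLOW(P) = {$, d, g, h}.
FOLLOW(L): in S→L J L (occurrence 1), L is followed by J L with FIRST {d, g, h}; in S→L J L (occurrence 2), the suffix after L is empty, so FOLLOW(L) ⊇ FOLLOW(S) = {$, d, g, h}; in N→L J, L is followed by J with FIRST {epsilon, d, g, h}; in N→L J, the suffix after L is nullable, so FOLLOW(L) ⊇ FOLLOW(N) = {$, d, g, h}. Thus FOLLOW(L) = {$, d, g, h}.
FOLLOW(N): in S→N J g d, N is followed by J g d with FIRST {d, g, h}; in P→g N h h, N is followed by h h with FIRST {h}; in L→N N (occurrence 1), N is followed by N with FIRST {d, g, h}; in L→N N (occurrence 2), the suffix after N is empty, so FOLLOW(N) ⊇ FOLLOW(L) = {$, d, g, h}; in N→g S N, the suffix after N is empty (adds nothing new). Thus FOLLOW(N) = {$, d, g, h}.
FOLLOW(J): in S→N J g d, J is followed by g d with FIRST {g}; in S→d d J P, J is followed by P with FIRST {d, g, h}; in S→L J L, J is followed by L with FIRST {d, g, h}; in L→J d g d, J is followed by d g d with FIRST {d}; in N→J d, J is followed by d with FIRST {d}; in N→L J, the suffix after J is empty, so FOLLOW(J) ⊇ FOLLOW(N) = {$, d, g, h}. Thus FOLLOW(J) = {$, d, g, h}.

{$, d, g, h}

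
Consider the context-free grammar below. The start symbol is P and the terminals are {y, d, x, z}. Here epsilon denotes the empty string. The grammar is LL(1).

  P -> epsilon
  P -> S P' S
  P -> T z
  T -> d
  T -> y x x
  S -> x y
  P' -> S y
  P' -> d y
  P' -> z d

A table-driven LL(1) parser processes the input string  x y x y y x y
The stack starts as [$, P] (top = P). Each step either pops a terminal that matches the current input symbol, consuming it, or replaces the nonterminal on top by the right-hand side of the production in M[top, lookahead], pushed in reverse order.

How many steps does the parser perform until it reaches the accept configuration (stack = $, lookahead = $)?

12

      Stack       Input            Action
   1  $ P         x y x y y x y $  expand P -> S P' S
   2  $ S P' S    x y x y y x y $  expand S -> x y
   3  $ S P' y x  x y x y y x y $  match x
   4  $ S P' y    y x y y x y $    match y
   5  $ S P'      x y y x y $      expand P' -> S y
   6  $ S y S     x y y x y $      expand S -> x y
   7  $ S y y x   x y y x y $      match x
   8  $ S y y     y y x y $        match y
   9  $ S y       y x y $          match y
  10  $ S         x y $            expand S -> x y
  11  $ y x       x y $            match x
  12  $ y         y $              match y
Accept reached after 12 steps.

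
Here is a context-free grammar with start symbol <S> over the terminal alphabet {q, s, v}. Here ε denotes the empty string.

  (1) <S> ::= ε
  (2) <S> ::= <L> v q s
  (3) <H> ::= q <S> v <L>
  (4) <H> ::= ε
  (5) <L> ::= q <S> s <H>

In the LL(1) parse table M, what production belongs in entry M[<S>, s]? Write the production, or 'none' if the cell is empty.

FIRST(<H>) = {ε, q}
FIRST(<L>) = {q}
FIRST(<S>) = {ε, q}  (via <L> v q s)
FOLLOW(<S>) includes $ since <S> is the start symbol.
FOLLOW(<S>): in <H>::=q <S> v <L>, <S> is followed by v <L> with FIRST {v}; in <L>::=q <S> s <H>, <S> is followed by s <H> with FIRST {s}. Thus FOLLOW(<S>) = {$, s, v}.
For <S> ::= ε: FIRST(ε) = {ε}, so it goes in M[<S>, t] for t ∈ {}; since ε ∈ FIRST, also for every t ∈ FOLLOW(<S>) = {$, s, v}.
For <S> ::= <L> v q s: FIRST(<L> v q s) = {q}, so it goes in M[<S>, t] for t ∈ {q}.

<S> ::= ε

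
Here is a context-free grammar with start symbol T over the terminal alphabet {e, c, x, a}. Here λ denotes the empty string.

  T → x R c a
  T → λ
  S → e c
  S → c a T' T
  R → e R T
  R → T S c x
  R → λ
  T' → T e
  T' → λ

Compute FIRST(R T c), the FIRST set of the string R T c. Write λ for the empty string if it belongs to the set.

FIRST(T): from T→x R c a we get {x}; from T→λ we get {λ}. So FIRST(T) = {λ, x}.
FIRST(S): from S→e c we get {e}; from S→c a T' T we get {c}. So FIRST(S) = {c, e}.
FIRST(R): from R→e R T we get {e}; from R→T S c x we get {c, e, x}; from R→λ we get {λ}. So FIRST(R) = {λ, c, e, x}.
FIRST(T'): from T'→T e we get {e, x}; from T'→λ we get {λ}. So FIRST(T') = {λ, e, x}.
FIRST(R T c): take FIRST of each symbol in turn, carrying on past any symbol whose FIRST contains λ; result {c, e, x}.

{c, e, x}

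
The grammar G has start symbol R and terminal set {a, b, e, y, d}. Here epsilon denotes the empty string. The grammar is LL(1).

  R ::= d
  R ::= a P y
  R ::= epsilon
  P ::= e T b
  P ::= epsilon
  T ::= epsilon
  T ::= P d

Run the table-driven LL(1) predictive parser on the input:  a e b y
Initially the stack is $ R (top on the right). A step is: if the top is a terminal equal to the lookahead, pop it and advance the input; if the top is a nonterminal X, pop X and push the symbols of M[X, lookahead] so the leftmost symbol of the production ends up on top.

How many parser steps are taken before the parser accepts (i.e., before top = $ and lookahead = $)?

     Stack      Input      Action
  1  $ R        a e b y $  expand R ::= a P y
  2  $ y P a    a e b y $  match a
  3  $ y P      e b y $    expand P ::= e T b
  4  $ y b T e  e b y $    match e
  5  $ y b T    b y $      expand T ::= epsilon
  6  $ y b      b y $      match b
  7  $ y        y $        match y
Accept reached after 7 steps.

7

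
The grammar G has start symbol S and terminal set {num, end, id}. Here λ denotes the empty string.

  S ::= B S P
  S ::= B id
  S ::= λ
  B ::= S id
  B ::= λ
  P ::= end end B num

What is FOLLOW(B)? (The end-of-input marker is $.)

FIRST(P) = {end}
FIRST(S) = {λ, end, id}  (via B S P, B id)
FIRST(B) = {λ, end, id}  (via S id)
FOLLOW(S) includes $ since S is the start symbol.
FOLLOW(S): in S::=B S P, S is followed by P with FIRST {end}; in B::=S id, S is followed by id with FIRST {id}. Thus FOLLOW(S) = {$, end, id}.
FOLLOW(B): in S::=B S P, B is followed by S P with FIRST {end, id}; in S::=B id, B is followed by id with FIRST {id}; in P::=end end B num, B is followed by num with FIRST {num}. Thus FOLLOW(B) = {end, id, num}.
FOLLOW(P): in S::=B S P, the suffix after P is empty, so FOLLOW(P) ⊇ FOLLOW(S) = {$, end, id}. Thus FOLLOW(P) = {$, end, id}.

{end, id, num}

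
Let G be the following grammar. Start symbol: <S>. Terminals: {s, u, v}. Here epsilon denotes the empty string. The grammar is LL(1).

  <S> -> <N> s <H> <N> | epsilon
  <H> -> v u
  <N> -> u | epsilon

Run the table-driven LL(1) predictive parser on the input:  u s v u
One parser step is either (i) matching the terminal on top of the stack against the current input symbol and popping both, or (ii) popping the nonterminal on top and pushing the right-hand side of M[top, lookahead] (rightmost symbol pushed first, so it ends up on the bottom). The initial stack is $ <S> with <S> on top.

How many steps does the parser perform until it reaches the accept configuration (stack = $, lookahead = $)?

8

step 1: stack=$ <S>  input=u s v u $  — expand <S> -> <N> s <H> <N>
step 2: stack=$ <N> <H> s <N>  input=u s v u $  — expand <N> -> u
step 3: stack=$ <N> <H> s u  input=u s v u $  — match u
step 4: stack=$ <N> <H> s  input=s v u $  — match s
step 5: stack=$ <N> <H>  input=v u $  — expand <H> -> v u
step 6: stack=$ <N> u v  input=v u $  — match v
step 7: stack=$ <N> u  input=u $  — match u
step 8: stack=$ <N>  input=$  — expand <N> -> epsilon
Accept reached after 8 steps.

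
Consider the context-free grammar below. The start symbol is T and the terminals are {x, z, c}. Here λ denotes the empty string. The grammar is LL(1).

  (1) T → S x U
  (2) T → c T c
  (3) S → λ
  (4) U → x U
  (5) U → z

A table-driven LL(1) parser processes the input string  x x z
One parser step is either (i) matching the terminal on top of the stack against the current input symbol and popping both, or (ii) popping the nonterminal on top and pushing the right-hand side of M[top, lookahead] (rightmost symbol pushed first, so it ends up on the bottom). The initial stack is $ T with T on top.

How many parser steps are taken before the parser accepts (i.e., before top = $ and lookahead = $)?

7

     Stack    Input    Action
  1  $ T      x x z $  expand T → S x U
  2  $ U x S  x x z $  expand S → λ
  3  $ U x    x x z $  match x
  4  $ U      x z $    expand U → x U
  5  $ U x    x z $    match x
  6  $ U      z $      expand U → z
  7  $ z      z $      match z
Accept reached after 7 steps.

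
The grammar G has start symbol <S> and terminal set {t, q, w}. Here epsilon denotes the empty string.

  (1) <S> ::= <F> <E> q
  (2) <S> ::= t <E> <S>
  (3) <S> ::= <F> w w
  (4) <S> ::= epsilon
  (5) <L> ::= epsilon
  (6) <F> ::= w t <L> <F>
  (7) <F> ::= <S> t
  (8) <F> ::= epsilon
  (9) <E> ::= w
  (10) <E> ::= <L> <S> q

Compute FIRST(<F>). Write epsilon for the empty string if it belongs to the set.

FIRST(<L>) = {epsilon}
FIRST(<S>) = {epsilon, q, t, w}  (via <F> <E> q, <F> w w)
FIRST(<F>) = {epsilon, q, t, w}  (via <S> t)
FIRST(<E>) = {q, t, w}  (via <L> <S> q)

{epsilon, q, t, w}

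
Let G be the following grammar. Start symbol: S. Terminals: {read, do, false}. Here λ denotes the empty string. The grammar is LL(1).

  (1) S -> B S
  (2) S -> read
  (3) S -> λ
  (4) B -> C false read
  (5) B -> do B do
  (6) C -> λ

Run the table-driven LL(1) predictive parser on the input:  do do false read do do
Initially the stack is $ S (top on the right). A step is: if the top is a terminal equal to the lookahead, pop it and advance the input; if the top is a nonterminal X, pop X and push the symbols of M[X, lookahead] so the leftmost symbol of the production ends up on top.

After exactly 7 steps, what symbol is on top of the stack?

false

step 1: stack=$ S  input=do do false read do do $  — expand S -> B S
step 2: stack=$ S B  input=do do false read do do $  — expand B -> do B do
step 3: stack=$ S do B do  input=do do false read do do $  — match do
step 4: stack=$ S do B  input=do false read do do $  — expand B -> do B do
step 5: stack=$ S do do B do  input=do false read do do $  — match do
step 6: stack=$ S do do B  input=false read do do $  — expand B -> C false read
step 7: stack=$ S do do read false C  input=false read do do $  — expand C -> λ
Stack after step 7: $ S do do read false (top = false).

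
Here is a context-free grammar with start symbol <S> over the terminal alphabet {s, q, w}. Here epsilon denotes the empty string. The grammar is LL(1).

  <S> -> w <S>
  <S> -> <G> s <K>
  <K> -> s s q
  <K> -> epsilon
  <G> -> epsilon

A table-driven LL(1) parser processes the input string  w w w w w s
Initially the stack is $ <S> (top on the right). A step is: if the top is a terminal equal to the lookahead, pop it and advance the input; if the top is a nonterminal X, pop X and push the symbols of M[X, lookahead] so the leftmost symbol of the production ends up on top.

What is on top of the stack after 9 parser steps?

w

step 1: stack=$ <S>  input=w w w w w s $  — expand <S> -> w <S>
step 2: stack=$ <S> w  input=w w w w w s $  — match w
step 3: stack=$ <S>  input=w w w w s $  — expand <S> -> w <S>
step 4: stack=$ <S> w  input=w w w w s $  — match w
step 5: stack=$ <S>  input=w w w s $  — expand <S> -> w <S>
step 6: stack=$ <S> w  input=w w w s $  — match w
step 7: stack=$ <S>  input=w w s $  — expand <S> -> w <S>
step 8: stack=$ <S> w  input=w w s $  — match w
step 9: stack=$ <S>  input=w s $  — expand <S> -> w <S>
Stack after step 9: $ <S> w (top = w).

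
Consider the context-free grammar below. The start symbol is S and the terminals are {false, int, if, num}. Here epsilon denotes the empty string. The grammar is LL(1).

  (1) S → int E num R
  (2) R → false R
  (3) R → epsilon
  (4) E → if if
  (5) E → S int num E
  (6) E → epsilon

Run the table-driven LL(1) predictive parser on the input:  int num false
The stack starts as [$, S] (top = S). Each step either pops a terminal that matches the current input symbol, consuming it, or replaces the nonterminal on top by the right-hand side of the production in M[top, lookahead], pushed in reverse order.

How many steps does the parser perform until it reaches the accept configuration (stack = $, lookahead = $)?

7

step 1: stack=$ S  input=int num false $  — expand S → int E num R
step 2: stack=$ R num E int  input=int num false $  — match int
step 3: stack=$ R num E  input=num false $  — expand E → epsilon
step 4: stack=$ R num  input=num false $  — match num
step 5: stack=$ R  input=false $  — expand R → false R
step 6: stack=$ R false  input=false $  — match false
step 7: stack=$ R  input=$  — expand R → epsilon
Accept reached after 7 steps.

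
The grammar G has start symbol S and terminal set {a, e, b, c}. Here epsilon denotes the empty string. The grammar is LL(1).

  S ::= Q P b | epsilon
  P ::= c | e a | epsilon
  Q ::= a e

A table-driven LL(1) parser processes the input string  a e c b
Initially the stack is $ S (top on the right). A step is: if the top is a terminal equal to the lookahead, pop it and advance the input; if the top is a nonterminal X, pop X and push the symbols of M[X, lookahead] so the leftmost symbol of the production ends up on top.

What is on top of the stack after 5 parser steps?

step 1: stack=$ S  input=a e c b $  — expand S ::= Q P b
step 2: stack=$ b P Q  input=a e c b $  — expand Q ::= a e
step 3: stack=$ b P e a  input=a e c b $  — match a
step 4: stack=$ b P e  input=e c b $  — match e
step 5: stack=$ b P  input=c b $  — expand P ::= c
Stack after step 5: $ b c (top = c).

c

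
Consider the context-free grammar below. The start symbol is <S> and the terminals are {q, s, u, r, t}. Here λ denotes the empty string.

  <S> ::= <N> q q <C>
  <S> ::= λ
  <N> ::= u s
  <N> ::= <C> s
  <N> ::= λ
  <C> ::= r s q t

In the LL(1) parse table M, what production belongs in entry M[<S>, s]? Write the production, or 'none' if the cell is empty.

none

FIRST(<C>): from <C>::=r s q t we get {r}. So FIRST(<C>) = {r}.
FIRST(<N>): from <N>::=u s we get {u}; from <N>::=<C> s we get {r}; from <N>::=λ we get {λ}. So FIRST(<N>) = {λ, r, u}.
FIRST(<S>): from <S>::=<N> q q <C> we get {q, r, u}; from <S>::=λ we get {λ}. So FIRST(<S>) = {λ, q, r, u}.
FOLLOW(<S>) includes $ since <S> is the start symbol.
FOLLOW(<S>): <S> appears on no right-hand side. Thus FOLLOW(<S>) = {$}.
For <S> ::= <N> q q <C>: FIRST(<N> q q <C>) = {q, r, u}, so it goes in M[<S>, t] for t ∈ {q, r, u}.
For <S> ::= λ: FIRST(λ) = {λ}, so it goes in M[<S>, t] for t ∈ {}; since λ ∈ FIRST, also for every t ∈ FOLLOW(<S>) = {$}.
None of these place a production in M[<S>, s].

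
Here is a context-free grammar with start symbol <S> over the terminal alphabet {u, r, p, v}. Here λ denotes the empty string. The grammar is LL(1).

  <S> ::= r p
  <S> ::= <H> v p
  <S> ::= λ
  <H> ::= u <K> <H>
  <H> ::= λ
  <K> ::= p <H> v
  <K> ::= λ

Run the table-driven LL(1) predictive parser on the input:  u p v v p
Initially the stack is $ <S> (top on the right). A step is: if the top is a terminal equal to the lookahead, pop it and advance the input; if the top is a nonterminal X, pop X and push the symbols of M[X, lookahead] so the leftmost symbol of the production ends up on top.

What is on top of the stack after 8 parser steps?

     Stack              Input        Action
  1  $ <S>              u p v v p $  expand <S> ::= <H> v p
  2  $ p v <H>          u p v v p $  expand <H> ::= u <K> <H>
  3  $ p v <H> <K> u    u p v v p $  match u
  4  $ p v <H> <K>      p v v p $    expand <K> ::= p <H> v
  5  $ p v <H> v <H> p  p v v p $    match p
  6  $ p v <H> v <H>    v v p $      expand <H> ::= λ
  7  $ p v <H> v        v v p $      match v
  8  $ p v <H>          v p $        expand <H> ::= λ
Stack after step 8: $ p v (top = v).

v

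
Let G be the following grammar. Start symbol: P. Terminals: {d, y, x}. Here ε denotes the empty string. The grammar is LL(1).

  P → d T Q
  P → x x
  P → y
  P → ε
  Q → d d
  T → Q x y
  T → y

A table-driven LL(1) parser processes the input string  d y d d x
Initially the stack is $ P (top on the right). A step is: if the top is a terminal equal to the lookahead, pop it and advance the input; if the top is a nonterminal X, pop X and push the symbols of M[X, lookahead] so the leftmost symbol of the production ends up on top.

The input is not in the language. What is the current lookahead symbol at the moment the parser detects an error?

x

step 1: stack=$ P  input=d y d d x $  — expand P → d T Q
step 2: stack=$ Q T d  input=d y d d x $  — match d
step 3: stack=$ Q T  input=y d d x $  — expand T → y
step 4: stack=$ Q y  input=y d d x $  — match y
step 5: stack=$ Q  input=d d x $  — expand Q → d d
step 6: stack=$ d d  input=d d x $  — match d
step 7: stack=$ d  input=d x $  — match d
step 8: stack=$  input=x $  — error: stack empty but input remains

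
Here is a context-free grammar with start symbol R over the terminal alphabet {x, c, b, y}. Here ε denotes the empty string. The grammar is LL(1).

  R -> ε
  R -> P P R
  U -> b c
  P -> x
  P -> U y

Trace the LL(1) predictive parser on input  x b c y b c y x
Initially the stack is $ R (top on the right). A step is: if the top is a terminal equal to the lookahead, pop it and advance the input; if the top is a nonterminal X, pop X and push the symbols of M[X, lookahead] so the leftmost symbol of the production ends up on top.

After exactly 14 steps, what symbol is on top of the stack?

      Stack        Input              Action
   1  $ R          x b c y b c y x $  expand R -> P P R
   2  $ R P P      x b c y b c y x $  expand P -> x
   3  $ R P x      x b c y b c y x $  match x
   4  $ R P        b c y b c y x $    expand P -> U y
   5  $ R y U      b c y b c y x $    expand U -> b c
   6  $ R y c b    b c y b c y x $    match b
   7  $ R y c      c y b c y x $      match c
   8  $ R y        y b c y x $        match y
   9  $ R          b c y x $          expand R -> P P R
  10  $ R P P      b c y x $          expand P -> U y
  11  $ R P y U    b c y x $          expand U -> b c
  12  $ R P y c b  b c y x $          match b
  13  $ R P y c    c y x $            match c
  14  $ R P y      y x $              match y
Stack after step 14: $ R P (top = P).

P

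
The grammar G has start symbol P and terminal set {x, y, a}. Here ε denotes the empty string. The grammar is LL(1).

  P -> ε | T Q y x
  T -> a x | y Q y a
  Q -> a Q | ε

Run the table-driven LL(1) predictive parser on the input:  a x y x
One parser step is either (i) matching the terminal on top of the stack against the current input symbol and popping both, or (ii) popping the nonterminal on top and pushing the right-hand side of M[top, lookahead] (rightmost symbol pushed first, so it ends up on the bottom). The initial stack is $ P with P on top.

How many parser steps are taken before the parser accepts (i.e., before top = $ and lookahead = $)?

step 1: stack=$ P  input=a x y x $  — expand P -> T Q y x
step 2: stack=$ x y Q T  input=a x y x $  — expand T -> a x
step 3: stack=$ x y Q x a  input=a x y x $  — match a
step 4: stack=$ x y Q x  input=x y x $  — match x
step 5: stack=$ x y Q  input=y x $  — expand Q -> ε
step 6: stack=$ x y  input=y x $  — match y
step 7: stack=$ x  input=x $  — match x
Accept reached after 7 steps.

7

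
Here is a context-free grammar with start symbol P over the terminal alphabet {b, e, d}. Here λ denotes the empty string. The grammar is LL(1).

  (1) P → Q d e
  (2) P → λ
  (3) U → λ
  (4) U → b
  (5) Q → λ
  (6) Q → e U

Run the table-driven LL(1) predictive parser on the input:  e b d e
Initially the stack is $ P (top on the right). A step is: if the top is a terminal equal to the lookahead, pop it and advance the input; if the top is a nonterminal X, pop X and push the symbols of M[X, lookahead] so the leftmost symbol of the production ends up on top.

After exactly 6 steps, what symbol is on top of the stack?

e

step 1: stack=$ P  input=e b d e $  — expand P → Q d e
step 2: stack=$ e d Q  input=e b d e $  — expand Q → e U
step 3: stack=$ e d U e  input=e b d e $  — match e
step 4: stack=$ e d U  input=b d e $  — expand U → b
step 5: stack=$ e d b  input=b d e $  — match b
step 6: stack=$ e d  input=d e $  — match d
Stack after step 6: $ e (top = e).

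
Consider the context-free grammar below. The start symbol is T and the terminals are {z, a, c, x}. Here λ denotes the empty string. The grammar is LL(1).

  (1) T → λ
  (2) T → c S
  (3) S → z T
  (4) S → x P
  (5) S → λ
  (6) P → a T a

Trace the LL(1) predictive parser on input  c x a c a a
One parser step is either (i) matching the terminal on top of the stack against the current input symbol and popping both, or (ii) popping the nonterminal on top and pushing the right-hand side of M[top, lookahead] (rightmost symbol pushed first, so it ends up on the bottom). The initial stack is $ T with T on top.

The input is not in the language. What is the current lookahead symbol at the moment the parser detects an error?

      Stack    Input          Action
   1  $ T      c x a c a a $  expand T → c S
   2  $ S c    c x a c a a $  match c
   3  $ S      x a c a a $    expand S → x P
   4  $ P x    x a c a a $    match x
   5  $ P      a c a a $      expand P → a T a
   6  $ a T a  a c a a $      match a
   7  $ a T    c a a $        expand T → c S
   8  $ a S c  c a a $        match c
   9  $ a S    a a $          expand S → λ
  10  $ a      a a $          match a
  11  $        a $            error: stack empty but input remains

a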